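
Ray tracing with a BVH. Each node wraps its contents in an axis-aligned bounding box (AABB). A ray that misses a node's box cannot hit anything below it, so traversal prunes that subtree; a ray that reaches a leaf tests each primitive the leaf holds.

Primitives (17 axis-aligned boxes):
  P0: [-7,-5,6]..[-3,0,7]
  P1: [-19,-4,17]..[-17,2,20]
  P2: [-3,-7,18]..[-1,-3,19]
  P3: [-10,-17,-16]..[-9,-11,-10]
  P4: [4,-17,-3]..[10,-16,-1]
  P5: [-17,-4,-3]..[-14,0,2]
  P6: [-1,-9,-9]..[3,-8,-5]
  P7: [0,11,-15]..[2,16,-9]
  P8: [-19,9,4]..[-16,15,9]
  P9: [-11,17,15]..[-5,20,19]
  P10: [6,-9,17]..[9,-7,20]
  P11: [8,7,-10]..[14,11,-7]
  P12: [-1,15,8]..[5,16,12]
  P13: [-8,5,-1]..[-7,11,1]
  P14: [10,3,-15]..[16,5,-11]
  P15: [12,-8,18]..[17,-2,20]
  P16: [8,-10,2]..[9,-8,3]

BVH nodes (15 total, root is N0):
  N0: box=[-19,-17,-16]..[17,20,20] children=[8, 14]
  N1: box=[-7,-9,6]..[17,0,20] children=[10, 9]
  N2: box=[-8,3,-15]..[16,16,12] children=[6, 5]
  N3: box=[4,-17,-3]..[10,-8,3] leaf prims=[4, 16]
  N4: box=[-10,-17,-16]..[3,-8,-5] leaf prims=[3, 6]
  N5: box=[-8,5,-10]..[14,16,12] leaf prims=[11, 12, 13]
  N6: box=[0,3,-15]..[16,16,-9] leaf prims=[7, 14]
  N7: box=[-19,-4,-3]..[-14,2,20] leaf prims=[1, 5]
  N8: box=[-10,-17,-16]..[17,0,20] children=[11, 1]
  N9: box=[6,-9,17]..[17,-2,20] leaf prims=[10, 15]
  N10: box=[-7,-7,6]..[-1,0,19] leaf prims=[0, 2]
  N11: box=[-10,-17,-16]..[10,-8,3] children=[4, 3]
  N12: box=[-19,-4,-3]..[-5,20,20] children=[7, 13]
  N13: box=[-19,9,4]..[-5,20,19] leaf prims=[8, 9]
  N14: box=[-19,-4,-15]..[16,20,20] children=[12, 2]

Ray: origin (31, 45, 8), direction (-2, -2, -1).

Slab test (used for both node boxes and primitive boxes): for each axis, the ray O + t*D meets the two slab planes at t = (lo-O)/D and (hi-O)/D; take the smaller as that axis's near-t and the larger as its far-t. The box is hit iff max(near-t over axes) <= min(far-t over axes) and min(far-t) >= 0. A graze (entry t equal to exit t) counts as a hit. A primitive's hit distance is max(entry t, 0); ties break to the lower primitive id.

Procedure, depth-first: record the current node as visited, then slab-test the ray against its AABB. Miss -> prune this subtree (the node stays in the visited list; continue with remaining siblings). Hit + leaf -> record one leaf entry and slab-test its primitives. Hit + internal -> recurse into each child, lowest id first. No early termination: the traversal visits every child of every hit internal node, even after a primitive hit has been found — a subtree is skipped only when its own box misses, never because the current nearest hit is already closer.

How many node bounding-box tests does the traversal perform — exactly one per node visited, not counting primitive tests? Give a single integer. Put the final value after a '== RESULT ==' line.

Traverse from the root:
N0 x:[7,25] y:[25/2,31] z:[-12,24] -> hit [25/2,24], descend [8, 14]
  N8 x:[7,41/2] y:[45/2,31] z:[-12,24] -> miss, prune
  N14 x:[15/2,25] y:[25/2,49/2] z:[-12,23] -> hit [25/2,23], descend [2, 12]
    N2 x:[15/2,39/2] y:[29/2,21] z:[-4,23] -> hit [29/2,39/2], descend [5, 6]
      N5 x:[17/2,39/2] y:[29/2,20] z:[-4,18] -> hit [29/2,18] leaf, test {P11(miss), P12(miss), P13(miss)}
      N6 x:[15/2,31/2] y:[29/2,21] z:[17,23] -> miss, prune
    N12 x:[18,25] y:[25/2,49/2] z:[-12,11] -> miss, prune

Summary -> nodes [0, 8, 14, 2, 5, 6, 12]; box-tests=7; leaf-entries=1; first=miss

== RESULT ==
7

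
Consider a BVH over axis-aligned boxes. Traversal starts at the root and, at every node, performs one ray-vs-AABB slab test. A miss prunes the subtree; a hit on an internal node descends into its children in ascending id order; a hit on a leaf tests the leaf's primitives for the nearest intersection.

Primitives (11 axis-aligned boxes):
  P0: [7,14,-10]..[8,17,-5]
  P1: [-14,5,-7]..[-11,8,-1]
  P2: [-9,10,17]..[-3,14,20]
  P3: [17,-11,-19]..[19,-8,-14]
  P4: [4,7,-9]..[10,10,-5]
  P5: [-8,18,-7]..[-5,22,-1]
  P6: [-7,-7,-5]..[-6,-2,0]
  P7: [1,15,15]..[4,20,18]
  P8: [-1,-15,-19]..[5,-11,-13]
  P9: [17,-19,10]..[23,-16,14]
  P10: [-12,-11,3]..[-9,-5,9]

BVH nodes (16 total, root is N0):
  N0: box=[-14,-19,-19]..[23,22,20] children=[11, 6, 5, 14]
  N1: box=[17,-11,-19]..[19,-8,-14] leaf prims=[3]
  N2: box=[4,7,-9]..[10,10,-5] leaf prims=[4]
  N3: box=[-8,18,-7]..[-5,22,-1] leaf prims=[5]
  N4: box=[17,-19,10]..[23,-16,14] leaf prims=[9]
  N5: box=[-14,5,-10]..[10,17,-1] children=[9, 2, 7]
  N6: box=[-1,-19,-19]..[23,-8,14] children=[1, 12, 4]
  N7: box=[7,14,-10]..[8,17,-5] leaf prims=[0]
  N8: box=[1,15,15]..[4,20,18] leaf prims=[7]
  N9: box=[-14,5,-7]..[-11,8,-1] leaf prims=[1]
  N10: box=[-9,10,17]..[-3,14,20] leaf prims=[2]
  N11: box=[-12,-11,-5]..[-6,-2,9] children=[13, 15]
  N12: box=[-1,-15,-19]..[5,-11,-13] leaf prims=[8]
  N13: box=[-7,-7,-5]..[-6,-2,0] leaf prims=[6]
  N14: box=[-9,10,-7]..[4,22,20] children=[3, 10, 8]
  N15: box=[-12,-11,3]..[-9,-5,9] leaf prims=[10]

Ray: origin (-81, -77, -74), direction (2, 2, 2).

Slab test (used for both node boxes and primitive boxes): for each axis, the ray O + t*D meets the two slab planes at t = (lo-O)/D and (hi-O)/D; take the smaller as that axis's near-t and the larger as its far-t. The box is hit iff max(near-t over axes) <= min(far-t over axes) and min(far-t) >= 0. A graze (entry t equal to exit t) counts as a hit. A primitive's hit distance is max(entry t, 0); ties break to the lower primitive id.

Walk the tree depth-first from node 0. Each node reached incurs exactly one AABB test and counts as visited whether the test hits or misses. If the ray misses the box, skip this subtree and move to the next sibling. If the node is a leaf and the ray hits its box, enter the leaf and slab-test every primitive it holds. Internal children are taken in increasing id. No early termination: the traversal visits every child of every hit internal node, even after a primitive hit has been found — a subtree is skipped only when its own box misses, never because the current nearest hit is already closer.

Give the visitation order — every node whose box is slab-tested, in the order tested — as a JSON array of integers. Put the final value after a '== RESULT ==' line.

Trace the traversal:
N0 x:[67/2,52] y:[29,99/2] z:[55/2,47] -> hit [67/2,47], descend [5, 6, 11, 14]
  N5 x:[67/2,91/2] y:[41,47] z:[32,73/2] -> miss, prune
  N6 x:[40,52] y:[29,69/2] z:[55/2,44] -> miss, prune
  N11 x:[69/2,75/2] y:[33,75/2] z:[69/2,83/2] -> hit [69/2,75/2], descend [13, 15]
    N13 x:[37,75/2] y:[35,75/2] z:[69/2,37] -> hit [37,37] leaf, test {P6@t=37}
    N15 x:[69/2,36] y:[33,36] z:[77/2,83/2] -> miss, prune
  N14 x:[36,85/2] y:[87/2,99/2] z:[67/2,47] -> miss, prune

Visited [0, 5, 6, 11, 13, 15, 14]. Tests: 7 box, 1 leaf. Nearest: P6.

== RESULT ==
[0, 5, 6, 11, 13, 15, 14]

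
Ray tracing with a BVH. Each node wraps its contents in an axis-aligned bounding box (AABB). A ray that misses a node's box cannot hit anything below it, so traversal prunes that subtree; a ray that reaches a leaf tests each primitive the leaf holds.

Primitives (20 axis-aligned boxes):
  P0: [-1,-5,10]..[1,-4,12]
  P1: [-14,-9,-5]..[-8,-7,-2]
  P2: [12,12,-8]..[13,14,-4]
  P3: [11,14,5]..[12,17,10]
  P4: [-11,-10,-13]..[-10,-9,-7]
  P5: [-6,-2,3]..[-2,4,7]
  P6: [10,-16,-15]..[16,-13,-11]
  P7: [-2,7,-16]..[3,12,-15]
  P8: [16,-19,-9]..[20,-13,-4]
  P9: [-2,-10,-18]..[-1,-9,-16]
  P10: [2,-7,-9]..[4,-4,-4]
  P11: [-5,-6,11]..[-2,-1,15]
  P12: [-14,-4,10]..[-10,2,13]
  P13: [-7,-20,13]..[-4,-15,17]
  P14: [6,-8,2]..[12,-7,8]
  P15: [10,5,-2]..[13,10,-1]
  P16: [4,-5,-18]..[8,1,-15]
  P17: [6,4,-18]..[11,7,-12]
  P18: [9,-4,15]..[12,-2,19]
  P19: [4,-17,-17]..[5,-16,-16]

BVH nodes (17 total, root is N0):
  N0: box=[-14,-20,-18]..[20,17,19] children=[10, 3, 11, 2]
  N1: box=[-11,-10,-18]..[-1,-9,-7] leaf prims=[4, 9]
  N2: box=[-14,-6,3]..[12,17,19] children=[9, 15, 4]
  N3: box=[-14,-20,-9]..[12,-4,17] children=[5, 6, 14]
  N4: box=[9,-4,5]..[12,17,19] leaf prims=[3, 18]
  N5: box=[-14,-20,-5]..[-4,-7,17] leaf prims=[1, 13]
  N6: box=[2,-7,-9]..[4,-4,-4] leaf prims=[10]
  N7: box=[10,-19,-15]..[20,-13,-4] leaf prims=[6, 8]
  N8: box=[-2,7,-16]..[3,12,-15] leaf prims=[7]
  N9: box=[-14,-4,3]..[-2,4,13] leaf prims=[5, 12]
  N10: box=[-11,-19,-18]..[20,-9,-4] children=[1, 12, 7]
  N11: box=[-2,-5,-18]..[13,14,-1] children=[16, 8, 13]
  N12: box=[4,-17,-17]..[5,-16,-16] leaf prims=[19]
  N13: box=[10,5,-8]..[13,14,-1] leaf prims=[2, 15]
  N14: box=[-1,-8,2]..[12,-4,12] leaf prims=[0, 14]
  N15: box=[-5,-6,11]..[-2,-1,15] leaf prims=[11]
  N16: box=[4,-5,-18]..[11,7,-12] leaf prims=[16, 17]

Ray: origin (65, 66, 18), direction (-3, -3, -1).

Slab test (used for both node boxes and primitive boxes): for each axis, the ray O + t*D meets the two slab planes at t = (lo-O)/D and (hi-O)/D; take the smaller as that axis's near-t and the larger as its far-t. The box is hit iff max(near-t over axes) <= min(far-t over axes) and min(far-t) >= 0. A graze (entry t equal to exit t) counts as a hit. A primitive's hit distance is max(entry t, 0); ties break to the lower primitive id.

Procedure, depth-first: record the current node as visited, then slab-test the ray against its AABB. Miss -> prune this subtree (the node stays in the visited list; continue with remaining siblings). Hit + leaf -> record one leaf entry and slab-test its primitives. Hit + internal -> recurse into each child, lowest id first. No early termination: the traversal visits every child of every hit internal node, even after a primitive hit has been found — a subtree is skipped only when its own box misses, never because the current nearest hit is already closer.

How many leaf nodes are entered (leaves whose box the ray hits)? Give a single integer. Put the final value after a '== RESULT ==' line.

Trace the traversal:
N0 x:[15,79/3] y:[49/3,86/3] z:[-1,36] -> hit [49/3,79/3], descend [2, 3, 10, 11]
  N2 x:[53/3,79/3] y:[49/3,24] z:[-1,15] -> miss, prune
  N3 x:[53/3,79/3] y:[70/3,86/3] z:[1,27] -> hit [70/3,79/3], descend [5, 6, 14]
    N5 x:[23,79/3] y:[73/3,86/3] z:[1,23] -> miss, prune
    N6 x:[61/3,21] y:[70/3,73/3] z:[22,27] -> miss, prune
    N14 x:[53/3,22] y:[70/3,74/3] z:[6,16] -> miss, prune
  N10 x:[15,76/3] y:[25,85/3] z:[22,36] -> hit [25,76/3], descend [1, 7, 12]
    N1 x:[22,76/3] y:[25,76/3] z:[25,36] -> hit [25,76/3] leaf, test {P4@t=25, P9(miss)}
    N7 x:[15,55/3] y:[79/3,85/3] z:[22,33] -> miss, prune
    N12 x:[20,61/3] y:[82/3,83/3] z:[34,35] -> miss, prune
  N11 x:[52/3,67/3] y:[52/3,71/3] z:[19,36] -> hit [19,67/3], descend [8, 13, 16]
    N8 x:[62/3,67/3] y:[18,59/3] z:[33,34] -> miss, prune
    N13 x:[52/3,55/3] y:[52/3,61/3] z:[19,26] -> miss, prune
    N16 x:[18,61/3] y:[59/3,71/3] z:[30,36] -> miss, prune

Summary -> nodes [0, 2, 3, 5, 6, 14, 10, 1, 7, 12, 11, 8, 13, 16]; box-tests=14; leaf-entries=1; first=P4

== RESULT ==
1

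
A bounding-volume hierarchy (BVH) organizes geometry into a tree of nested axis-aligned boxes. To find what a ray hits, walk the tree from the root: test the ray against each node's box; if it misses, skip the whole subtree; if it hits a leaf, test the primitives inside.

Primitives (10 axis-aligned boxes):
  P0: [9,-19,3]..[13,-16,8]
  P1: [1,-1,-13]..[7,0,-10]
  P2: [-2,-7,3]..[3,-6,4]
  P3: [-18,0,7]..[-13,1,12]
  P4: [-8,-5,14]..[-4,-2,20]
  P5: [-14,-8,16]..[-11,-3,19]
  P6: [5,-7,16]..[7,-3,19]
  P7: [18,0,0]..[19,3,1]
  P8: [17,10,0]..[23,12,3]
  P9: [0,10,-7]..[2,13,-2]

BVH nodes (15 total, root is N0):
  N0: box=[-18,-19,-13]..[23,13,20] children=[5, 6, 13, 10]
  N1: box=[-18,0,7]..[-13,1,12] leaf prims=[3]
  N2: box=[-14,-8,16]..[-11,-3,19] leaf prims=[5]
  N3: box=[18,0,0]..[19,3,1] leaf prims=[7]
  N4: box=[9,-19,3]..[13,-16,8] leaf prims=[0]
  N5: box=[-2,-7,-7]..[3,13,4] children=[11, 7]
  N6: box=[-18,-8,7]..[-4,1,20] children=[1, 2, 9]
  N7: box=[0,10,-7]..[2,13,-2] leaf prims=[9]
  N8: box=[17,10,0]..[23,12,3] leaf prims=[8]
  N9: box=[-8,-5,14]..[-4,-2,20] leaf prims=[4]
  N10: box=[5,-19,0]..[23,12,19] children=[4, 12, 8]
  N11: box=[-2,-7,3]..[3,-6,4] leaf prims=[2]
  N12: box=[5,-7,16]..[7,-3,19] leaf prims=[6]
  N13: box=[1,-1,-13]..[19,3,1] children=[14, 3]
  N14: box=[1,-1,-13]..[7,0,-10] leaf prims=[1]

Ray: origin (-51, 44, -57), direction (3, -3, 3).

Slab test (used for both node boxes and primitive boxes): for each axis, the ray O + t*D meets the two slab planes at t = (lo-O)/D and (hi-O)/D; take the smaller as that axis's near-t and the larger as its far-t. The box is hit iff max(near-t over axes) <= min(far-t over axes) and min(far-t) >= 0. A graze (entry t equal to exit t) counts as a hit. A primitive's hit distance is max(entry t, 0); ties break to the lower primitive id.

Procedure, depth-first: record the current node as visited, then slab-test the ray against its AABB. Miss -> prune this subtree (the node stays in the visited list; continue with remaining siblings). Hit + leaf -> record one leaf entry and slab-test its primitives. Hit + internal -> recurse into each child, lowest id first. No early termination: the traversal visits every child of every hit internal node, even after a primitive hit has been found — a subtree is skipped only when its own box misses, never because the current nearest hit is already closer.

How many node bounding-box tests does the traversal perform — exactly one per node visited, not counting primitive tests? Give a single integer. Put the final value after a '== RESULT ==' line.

Walk:
N0 x:[11,74/3] y:[31/3,21] z:[44/3,77/3] -> hit [44/3,21], descend [5, 6, 10, 13]
  N5 x:[49/3,18] y:[31/3,17] z:[50/3,61/3] -> hit [50/3,17], descend [7, 11]
    N7 x:[17,53/3] y:[31/3,34/3] z:[50/3,55/3] -> miss, prune
    N11 x:[49/3,18] y:[50/3,17] z:[20,61/3] -> miss, prune
  N6 x:[11,47/3] y:[43/3,52/3] z:[64/3,77/3] -> miss, prune
  N10 x:[56/3,74/3] y:[32/3,21] z:[19,76/3] -> hit [19,21], descend [4, 8, 12]
    N4 x:[20,64/3] y:[20,21] z:[20,65/3] -> hit [20,21] leaf, test {P0@t=20}
    N8 x:[68/3,74/3] y:[32/3,34/3] z:[19,20] -> miss, prune
    N12 x:[56/3,58/3] y:[47/3,17] z:[73/3,76/3] -> miss, prune
  N13 x:[52/3,70/3] y:[41/3,15] z:[44/3,58/3] -> miss, prune

Summary -> nodes [0, 5, 7, 11, 6, 10, 4, 8, 12, 13]; box-tests=10; leaf-entries=1; first=P0

== RESULT ==
10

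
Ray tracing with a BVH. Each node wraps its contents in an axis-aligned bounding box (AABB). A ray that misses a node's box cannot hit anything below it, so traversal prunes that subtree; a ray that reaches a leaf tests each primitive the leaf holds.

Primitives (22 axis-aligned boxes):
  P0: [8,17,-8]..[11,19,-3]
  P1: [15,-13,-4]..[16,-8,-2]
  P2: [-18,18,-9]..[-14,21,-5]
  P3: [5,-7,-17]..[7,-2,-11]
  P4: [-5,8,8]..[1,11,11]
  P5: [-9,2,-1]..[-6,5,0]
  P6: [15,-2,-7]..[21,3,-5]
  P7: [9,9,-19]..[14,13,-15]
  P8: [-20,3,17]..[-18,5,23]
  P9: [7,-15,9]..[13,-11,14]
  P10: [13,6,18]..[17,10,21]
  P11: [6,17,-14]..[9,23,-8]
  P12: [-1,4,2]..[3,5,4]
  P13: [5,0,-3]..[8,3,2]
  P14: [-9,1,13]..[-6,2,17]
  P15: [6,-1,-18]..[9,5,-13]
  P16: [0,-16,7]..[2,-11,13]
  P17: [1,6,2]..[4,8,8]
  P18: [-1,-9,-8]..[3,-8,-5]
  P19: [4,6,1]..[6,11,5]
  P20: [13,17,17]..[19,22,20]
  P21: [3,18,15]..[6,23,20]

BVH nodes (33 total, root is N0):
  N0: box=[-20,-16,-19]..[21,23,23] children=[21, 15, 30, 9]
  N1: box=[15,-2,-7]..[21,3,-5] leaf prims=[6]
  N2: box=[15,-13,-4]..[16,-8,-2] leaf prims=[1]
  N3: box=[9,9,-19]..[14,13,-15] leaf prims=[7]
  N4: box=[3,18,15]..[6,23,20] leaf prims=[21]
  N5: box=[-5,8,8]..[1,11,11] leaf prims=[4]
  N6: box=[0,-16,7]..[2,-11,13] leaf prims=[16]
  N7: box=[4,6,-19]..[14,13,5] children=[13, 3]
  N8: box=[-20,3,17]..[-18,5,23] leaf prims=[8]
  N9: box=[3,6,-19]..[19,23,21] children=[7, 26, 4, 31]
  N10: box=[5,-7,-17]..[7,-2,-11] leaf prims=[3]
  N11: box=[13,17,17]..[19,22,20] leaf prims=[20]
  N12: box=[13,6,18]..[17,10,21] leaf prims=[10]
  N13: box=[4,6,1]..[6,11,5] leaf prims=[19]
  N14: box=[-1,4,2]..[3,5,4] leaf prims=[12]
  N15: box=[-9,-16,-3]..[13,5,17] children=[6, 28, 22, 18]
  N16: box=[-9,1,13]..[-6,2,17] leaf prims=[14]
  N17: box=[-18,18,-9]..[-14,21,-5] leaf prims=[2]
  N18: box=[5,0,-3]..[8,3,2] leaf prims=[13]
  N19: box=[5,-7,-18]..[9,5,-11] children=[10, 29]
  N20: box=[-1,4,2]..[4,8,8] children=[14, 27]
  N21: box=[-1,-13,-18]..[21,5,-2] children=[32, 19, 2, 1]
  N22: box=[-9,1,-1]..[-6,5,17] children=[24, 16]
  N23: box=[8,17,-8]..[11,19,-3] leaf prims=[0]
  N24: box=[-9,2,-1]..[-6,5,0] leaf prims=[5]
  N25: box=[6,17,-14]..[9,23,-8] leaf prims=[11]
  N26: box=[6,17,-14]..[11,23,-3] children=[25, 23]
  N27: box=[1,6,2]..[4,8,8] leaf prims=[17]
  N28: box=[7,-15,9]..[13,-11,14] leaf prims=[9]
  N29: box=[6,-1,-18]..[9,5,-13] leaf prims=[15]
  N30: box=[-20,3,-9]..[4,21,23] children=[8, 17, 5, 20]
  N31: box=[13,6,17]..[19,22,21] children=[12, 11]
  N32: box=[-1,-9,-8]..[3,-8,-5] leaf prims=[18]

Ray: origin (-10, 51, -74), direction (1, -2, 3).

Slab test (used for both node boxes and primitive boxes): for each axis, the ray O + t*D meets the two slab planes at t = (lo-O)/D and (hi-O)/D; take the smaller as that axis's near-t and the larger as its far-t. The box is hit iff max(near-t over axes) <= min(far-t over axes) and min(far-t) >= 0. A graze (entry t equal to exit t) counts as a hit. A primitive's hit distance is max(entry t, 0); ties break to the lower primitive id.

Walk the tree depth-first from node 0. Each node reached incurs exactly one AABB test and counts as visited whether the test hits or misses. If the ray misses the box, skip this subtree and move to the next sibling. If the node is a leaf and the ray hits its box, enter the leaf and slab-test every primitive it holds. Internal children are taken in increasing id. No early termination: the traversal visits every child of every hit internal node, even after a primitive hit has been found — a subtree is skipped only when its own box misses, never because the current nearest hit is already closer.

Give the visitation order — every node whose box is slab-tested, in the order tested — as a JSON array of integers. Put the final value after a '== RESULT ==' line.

Traverse from the root:
N0 x:[-10,31] y:[14,67/2] z:[55/3,97/3] -> hit [55/3,31], descend [9, 15, 21, 30]
  N9 x:[13,29] y:[14,45/2] z:[55/3,95/3] -> hit [55/3,45/2], descend [4, 7, 26, 31]
    N4 x:[13,16] y:[14,33/2] z:[89/3,94/3] -> miss, prune
    N7 x:[14,24] y:[19,45/2] z:[55/3,79/3] -> hit [19,45/2], descend [3, 13]
      N3 x:[19,24] y:[19,21] z:[55/3,59/3] -> hit [19,59/3] leaf, test {P7@t=19}
      N13 x:[14,16] y:[20,45/2] z:[25,79/3] -> miss, prune
    N26 x:[16,21] y:[14,17] z:[20,71/3] -> miss, prune
    N31 x:[23,29] y:[29/2,45/2] z:[91/3,95/3] -> miss, prune
  N15 x:[1,23] y:[23,67/2] z:[71/3,91/3] -> miss, prune
  N21 x:[9,31] y:[23,32] z:[56/3,24] -> hit [23,24], descend [1, 2, 19, 32]
    N1 x:[25,31] y:[24,53/2] z:[67/3,23] -> miss, prune
    N2 x:[25,26] y:[59/2,32] z:[70/3,24] -> miss, prune
    N19 x:[15,19] y:[23,29] z:[56/3,21] -> miss, prune
    N32 x:[9,13] y:[59/2,30] z:[22,23] -> miss, prune
  N30 x:[-10,14] y:[15,24] z:[65/3,97/3] -> miss, prune

15 AABB tests over nodes [0, 9, 4, 7, 3, 13, 26, 31, 15, 21, 1, 2, 19, 32, 30]; 1 leaf entered; closest P7.

== RESULT ==
[0, 9, 4, 7, 3, 13, 26, 31, 15, 21, 1, 2, 19, 32, 30]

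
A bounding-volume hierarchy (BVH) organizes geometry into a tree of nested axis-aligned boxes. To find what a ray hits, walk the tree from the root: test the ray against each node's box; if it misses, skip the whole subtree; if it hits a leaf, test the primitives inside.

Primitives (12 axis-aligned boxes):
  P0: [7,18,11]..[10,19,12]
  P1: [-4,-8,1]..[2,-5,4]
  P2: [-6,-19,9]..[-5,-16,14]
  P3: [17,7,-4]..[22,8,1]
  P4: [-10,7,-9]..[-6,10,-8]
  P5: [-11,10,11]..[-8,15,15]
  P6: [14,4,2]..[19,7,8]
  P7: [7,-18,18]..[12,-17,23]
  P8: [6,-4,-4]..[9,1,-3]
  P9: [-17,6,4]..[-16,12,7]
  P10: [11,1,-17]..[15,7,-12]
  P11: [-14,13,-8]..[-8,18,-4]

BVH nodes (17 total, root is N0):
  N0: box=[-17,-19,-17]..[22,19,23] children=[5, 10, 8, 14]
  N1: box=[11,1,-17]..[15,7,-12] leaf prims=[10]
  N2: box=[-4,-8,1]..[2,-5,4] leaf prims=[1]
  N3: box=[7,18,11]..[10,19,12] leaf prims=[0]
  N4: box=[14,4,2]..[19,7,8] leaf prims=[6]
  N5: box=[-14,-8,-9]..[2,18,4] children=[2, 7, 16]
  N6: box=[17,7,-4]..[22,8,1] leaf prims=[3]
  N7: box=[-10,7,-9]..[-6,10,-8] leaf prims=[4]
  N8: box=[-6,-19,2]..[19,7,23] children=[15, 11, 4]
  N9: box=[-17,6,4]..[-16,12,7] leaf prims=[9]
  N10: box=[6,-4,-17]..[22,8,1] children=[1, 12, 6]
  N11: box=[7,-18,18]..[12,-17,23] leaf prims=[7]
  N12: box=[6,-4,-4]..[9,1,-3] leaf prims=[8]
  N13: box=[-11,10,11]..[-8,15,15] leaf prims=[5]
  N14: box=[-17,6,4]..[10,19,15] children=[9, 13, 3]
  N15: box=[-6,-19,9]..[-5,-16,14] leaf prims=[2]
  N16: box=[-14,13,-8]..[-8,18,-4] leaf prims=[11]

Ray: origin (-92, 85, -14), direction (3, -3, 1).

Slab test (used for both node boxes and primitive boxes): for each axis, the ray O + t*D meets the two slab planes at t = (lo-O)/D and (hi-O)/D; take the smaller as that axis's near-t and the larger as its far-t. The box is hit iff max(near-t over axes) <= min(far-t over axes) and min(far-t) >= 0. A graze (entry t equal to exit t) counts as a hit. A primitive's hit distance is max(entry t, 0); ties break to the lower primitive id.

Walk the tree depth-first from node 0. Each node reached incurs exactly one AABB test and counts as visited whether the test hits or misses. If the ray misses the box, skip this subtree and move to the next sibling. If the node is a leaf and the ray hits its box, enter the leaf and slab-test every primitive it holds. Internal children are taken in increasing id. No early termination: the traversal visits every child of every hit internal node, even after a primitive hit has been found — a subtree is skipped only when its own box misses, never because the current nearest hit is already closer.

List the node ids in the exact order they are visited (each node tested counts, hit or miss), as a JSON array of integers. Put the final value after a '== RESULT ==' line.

Trace the traversal:
N0 x:[25,38] y:[22,104/3] z:[-3,37] -> hit [25,104/3], descend [5, 8, 10, 14]
  N5 x:[26,94/3] y:[67/3,31] z:[5,18] -> miss, prune
  N8 x:[86/3,37] y:[26,104/3] z:[16,37] -> hit [86/3,104/3], descend [4, 11, 15]
    N4 x:[106/3,37] y:[26,27] z:[16,22] -> miss, prune
    N11 x:[33,104/3] y:[34,103/3] z:[32,37] -> hit [34,103/3] leaf, test {P7@t=34}
    N15 x:[86/3,29] y:[101/3,104/3] z:[23,28] -> miss, prune
  N10 x:[98/3,38] y:[77/3,89/3] z:[-3,15] -> miss, prune
  N14 x:[25,34] y:[22,79/3] z:[18,29] -> hit [25,79/3], descend [3, 9, 13]
    N3 x:[33,34] y:[22,67/3] z:[25,26] -> miss, prune
    N9 x:[25,76/3] y:[73/3,79/3] z:[18,21] -> miss, prune
    N13 x:[27,28] y:[70/3,25] z:[25,29] -> miss, prune

11 AABB tests over nodes [0, 5, 8, 4, 11, 15, 10, 14, 3, 9, 13]; 1 leaf entered; closest P7.

== RESULT ==
[0, 5, 8, 4, 11, 15, 10, 14, 3, 9, 13]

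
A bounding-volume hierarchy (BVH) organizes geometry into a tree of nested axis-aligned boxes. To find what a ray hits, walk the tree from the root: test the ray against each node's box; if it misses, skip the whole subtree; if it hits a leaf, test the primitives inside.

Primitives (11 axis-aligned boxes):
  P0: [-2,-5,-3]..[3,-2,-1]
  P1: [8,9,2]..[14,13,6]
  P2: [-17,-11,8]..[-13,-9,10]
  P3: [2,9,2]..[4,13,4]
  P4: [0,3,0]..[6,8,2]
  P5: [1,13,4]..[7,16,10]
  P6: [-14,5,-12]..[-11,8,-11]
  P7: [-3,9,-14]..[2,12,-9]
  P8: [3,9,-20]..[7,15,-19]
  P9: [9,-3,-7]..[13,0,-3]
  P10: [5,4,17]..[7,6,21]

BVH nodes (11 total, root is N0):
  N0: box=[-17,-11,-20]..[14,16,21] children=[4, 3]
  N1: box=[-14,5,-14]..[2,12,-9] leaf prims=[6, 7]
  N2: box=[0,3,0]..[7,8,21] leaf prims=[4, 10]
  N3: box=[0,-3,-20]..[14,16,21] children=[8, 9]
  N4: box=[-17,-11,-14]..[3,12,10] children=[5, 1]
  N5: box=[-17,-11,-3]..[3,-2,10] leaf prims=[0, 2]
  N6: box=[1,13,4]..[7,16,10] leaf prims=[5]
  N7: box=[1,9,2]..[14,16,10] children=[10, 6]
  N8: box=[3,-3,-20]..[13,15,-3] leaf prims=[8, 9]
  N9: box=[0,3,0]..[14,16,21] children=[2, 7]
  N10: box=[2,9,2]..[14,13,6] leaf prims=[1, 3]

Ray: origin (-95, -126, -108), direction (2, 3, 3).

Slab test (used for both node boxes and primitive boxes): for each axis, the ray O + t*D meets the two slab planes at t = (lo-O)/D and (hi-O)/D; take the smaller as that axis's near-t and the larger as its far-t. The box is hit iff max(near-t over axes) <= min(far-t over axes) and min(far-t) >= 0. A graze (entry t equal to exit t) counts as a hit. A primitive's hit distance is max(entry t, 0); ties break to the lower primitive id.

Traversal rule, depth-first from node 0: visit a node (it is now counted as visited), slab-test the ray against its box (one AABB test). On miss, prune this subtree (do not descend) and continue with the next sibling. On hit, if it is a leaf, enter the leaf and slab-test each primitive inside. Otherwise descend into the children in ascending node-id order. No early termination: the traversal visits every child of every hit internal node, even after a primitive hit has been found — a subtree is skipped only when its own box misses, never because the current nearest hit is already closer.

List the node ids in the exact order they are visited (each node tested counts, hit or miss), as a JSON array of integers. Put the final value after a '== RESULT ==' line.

Walk:
N0 x:[39,109/2] y:[115/3,142/3] z:[88/3,43] -> hit [39,43], descend [3, 4]
  N3 x:[95/2,109/2] y:[41,142/3] z:[88/3,43] -> miss, prune
  N4 x:[39,49] y:[115/3,46] z:[94/3,118/3] -> hit [39,118/3], descend [1, 5]
    N1 x:[81/2,97/2] y:[131/3,46] z:[94/3,33] -> miss, prune
    N5 x:[39,49] y:[115/3,124/3] z:[35,118/3] -> hit [39,118/3] leaf, test {P0(miss), P2@t=39}

Summary -> nodes [0, 3, 4, 1, 5]; box-tests=5; leaf-entries=1; first=P2

== RESULT ==
[0, 3, 4, 1, 5]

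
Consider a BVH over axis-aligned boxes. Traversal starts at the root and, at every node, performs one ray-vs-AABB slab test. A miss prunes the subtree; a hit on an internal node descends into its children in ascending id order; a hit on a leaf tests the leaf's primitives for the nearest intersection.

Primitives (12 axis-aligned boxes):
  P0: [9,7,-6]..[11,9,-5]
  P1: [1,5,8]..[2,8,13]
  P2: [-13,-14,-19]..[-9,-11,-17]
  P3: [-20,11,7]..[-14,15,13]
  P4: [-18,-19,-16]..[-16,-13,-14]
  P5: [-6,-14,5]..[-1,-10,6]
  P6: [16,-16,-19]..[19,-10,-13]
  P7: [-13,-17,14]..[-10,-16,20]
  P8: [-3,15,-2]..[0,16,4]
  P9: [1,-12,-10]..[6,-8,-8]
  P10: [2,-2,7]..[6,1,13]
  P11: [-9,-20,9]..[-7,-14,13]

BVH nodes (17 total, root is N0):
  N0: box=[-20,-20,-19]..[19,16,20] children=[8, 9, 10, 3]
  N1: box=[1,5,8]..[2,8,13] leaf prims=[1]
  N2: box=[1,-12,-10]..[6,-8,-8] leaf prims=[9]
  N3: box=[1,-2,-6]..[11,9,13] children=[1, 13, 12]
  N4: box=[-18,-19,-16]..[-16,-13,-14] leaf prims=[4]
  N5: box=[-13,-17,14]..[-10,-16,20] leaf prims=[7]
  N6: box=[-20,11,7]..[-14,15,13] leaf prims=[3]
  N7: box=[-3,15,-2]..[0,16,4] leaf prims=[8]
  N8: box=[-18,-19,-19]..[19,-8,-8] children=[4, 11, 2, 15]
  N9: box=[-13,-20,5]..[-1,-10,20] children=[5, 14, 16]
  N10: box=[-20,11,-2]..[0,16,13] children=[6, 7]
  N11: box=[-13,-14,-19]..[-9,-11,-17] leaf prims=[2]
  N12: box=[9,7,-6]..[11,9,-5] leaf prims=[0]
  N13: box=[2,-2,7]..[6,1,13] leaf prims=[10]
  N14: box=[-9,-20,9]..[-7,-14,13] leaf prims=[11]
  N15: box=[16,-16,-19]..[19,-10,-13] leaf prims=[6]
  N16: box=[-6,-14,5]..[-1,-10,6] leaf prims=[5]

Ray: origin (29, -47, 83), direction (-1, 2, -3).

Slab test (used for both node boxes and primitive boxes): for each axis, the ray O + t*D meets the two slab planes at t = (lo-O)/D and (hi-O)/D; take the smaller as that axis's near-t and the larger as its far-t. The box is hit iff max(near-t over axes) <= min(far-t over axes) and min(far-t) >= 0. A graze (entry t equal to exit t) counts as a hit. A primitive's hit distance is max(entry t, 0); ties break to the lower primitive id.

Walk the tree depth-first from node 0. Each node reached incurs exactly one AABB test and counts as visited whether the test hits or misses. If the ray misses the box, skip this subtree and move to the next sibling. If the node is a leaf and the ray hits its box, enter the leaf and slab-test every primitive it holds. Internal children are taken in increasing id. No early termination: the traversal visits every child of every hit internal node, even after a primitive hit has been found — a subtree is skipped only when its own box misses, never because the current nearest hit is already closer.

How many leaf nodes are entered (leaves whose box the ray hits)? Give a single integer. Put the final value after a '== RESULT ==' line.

Walk:
N0 x:[10,49] y:[27/2,63/2] z:[21,34] -> hit [21,63/2], descend [3, 8, 9, 10]
  N3 x:[18,28] y:[45/2,28] z:[70/3,89/3] -> hit [70/3,28], descend [1, 12, 13]
    N1 x:[27,28] y:[26,55/2] z:[70/3,25] -> miss, prune
    N12 x:[18,20] y:[27,28] z:[88/3,89/3] -> miss, prune
    N13 x:[23,27] y:[45/2,24] z:[70/3,76/3] -> hit [70/3,24] leaf, test {P10@t=70/3}
  N8 x:[10,47] y:[14,39/2] z:[91/3,34] -> miss, prune
  N9 x:[30,42] y:[27/2,37/2] z:[21,26] -> miss, prune
  N10 x:[29,49] y:[29,63/2] z:[70/3,85/3] -> miss, prune

Visited [0, 3, 1, 12, 13, 8, 9, 10]. Tests: 8 box, 1 leaf. Nearest: P10.

== RESULT ==
1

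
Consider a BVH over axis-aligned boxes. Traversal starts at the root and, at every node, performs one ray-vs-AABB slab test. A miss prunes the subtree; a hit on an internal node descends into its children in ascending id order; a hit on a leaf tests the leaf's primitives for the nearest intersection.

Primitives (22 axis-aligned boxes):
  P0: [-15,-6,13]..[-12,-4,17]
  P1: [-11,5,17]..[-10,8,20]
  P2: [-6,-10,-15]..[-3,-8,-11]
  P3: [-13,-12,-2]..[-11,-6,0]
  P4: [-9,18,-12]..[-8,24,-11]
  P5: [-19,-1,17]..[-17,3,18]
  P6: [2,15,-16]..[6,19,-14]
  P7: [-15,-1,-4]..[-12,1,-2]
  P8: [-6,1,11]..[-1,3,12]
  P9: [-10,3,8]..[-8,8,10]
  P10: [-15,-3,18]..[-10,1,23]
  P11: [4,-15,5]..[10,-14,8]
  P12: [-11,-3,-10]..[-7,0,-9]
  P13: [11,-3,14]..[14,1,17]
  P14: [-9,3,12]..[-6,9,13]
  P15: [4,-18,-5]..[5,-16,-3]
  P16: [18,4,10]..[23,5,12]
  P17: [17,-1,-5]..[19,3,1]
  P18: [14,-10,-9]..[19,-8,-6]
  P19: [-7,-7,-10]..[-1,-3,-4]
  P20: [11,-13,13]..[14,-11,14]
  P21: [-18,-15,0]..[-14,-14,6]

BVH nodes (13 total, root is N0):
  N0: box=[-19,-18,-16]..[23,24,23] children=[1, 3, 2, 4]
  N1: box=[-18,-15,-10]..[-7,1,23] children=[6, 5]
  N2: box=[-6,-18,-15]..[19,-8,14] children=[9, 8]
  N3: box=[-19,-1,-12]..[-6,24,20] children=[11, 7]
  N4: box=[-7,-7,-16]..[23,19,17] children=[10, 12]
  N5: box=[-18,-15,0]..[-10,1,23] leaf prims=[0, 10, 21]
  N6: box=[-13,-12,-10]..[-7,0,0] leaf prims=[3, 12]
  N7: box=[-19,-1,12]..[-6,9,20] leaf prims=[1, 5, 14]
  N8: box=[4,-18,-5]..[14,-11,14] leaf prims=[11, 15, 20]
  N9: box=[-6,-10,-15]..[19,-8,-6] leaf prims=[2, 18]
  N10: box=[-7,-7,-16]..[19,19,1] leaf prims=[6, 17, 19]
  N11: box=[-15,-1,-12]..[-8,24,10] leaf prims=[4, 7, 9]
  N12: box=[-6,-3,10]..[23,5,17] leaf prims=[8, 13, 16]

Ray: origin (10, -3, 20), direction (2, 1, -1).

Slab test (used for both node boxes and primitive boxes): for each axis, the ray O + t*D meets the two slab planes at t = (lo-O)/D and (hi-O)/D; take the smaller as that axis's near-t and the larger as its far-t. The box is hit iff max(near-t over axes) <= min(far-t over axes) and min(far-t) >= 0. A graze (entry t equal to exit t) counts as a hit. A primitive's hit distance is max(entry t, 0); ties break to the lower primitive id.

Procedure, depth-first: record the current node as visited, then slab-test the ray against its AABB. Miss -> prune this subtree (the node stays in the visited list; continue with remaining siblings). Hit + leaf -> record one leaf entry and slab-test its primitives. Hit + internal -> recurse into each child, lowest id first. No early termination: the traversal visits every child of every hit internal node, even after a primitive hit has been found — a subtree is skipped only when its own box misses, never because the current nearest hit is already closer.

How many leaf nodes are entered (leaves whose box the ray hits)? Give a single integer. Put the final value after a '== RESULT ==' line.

Traverse from the root:
N0 x:[-29/2,13/2] y:[-15,27] z:[-3,36] -> hit [-3,13/2], descend [1, 2, 3, 4]
  N1 x:[-14,-17/2] y:[-12,4] z:[-3,30] -> miss, prune
  N2 x:[-8,9/2] y:[-15,-5] z:[6,35] -> miss, prune
  N3 x:[-29/2,-8] y:[2,27] z:[0,32] -> miss, prune
  N4 x:[-17/2,13/2] y:[-4,22] z:[3,36] -> hit [3,13/2], descend [10, 12]
    N10 x:[-17/2,9/2] y:[-4,22] z:[19,36] -> miss, prune
    N12 x:[-8,13/2] y:[0,8] z:[3,10] -> hit [3,13/2] leaf, test {P8(miss), P13(miss), P16(miss)}

order=[0, 1, 2, 3, 4, 10, 12]  |boxes|=7  |leaves|=1  hit=miss

== RESULT ==
1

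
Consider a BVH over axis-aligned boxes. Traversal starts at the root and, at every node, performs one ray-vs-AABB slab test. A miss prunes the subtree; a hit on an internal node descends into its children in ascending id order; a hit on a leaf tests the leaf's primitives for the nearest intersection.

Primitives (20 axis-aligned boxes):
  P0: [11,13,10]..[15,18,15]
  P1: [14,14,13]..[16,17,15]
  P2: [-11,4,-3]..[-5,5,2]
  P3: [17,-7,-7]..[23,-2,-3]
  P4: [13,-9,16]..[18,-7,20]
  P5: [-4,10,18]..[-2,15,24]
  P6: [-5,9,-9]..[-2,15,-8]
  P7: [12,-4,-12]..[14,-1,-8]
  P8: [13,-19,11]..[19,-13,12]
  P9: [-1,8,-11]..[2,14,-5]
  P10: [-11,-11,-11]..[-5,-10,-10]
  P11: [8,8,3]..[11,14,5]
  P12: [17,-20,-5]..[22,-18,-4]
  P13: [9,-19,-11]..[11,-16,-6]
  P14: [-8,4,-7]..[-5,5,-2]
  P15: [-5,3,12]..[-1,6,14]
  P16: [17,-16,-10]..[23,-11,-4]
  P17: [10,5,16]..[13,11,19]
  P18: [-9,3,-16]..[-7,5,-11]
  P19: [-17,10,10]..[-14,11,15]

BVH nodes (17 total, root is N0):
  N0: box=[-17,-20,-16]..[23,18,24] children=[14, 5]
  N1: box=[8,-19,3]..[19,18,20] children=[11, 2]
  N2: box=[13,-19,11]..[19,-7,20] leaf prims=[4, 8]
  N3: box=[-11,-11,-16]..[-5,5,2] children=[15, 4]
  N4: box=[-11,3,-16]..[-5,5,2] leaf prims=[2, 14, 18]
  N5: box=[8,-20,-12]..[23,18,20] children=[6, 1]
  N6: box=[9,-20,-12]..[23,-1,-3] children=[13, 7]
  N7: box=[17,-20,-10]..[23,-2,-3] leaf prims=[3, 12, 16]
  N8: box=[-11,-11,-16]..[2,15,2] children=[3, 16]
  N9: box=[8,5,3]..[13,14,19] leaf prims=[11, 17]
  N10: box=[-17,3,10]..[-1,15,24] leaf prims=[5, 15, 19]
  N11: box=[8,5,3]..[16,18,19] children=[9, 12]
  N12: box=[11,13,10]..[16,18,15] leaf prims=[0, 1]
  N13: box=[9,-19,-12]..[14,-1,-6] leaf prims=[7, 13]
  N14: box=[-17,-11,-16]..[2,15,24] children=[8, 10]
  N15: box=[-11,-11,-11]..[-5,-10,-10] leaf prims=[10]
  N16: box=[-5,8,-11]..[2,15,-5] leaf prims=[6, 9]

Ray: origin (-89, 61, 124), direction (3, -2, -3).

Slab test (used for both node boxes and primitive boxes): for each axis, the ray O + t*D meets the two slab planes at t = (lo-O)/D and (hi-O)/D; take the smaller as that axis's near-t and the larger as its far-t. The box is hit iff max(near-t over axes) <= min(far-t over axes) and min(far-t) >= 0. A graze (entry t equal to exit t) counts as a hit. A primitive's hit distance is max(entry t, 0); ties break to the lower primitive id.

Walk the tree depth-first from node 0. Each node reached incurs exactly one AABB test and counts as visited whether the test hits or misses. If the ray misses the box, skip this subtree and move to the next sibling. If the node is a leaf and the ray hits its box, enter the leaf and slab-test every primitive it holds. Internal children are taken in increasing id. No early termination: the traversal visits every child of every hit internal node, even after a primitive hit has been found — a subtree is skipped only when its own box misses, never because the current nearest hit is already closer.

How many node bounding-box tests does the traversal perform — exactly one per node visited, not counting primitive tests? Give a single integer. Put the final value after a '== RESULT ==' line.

Trace the traversal:
N0 x:[24,112/3] y:[43/2,81/2] z:[100/3,140/3] -> hit [100/3,112/3], descend [5, 14]
  N5 x:[97/3,112/3] y:[43/2,81/2] z:[104/3,136/3] -> hit [104/3,112/3], descend [1, 6]
    N1 x:[97/3,36] y:[43/2,40] z:[104/3,121/3] -> hit [104/3,36], descend [2, 11]
      N2 x:[34,36] y:[34,40] z:[104/3,113/3] -> hit [104/3,36] leaf, test {P4@t=104/3, P8(miss)}
      N11 x:[97/3,35] y:[43/2,28] z:[35,121/3] -> miss, prune
    N6 x:[98/3,112/3] y:[31,81/2] z:[127/3,136/3] -> miss, prune
  N14 x:[24,91/3] y:[23,36] z:[100/3,140/3] -> miss, prune

Summary -> nodes [0, 5, 1, 2, 11, 6, 14]; box-tests=7; leaf-entries=1; first=P4

== RESULT ==
7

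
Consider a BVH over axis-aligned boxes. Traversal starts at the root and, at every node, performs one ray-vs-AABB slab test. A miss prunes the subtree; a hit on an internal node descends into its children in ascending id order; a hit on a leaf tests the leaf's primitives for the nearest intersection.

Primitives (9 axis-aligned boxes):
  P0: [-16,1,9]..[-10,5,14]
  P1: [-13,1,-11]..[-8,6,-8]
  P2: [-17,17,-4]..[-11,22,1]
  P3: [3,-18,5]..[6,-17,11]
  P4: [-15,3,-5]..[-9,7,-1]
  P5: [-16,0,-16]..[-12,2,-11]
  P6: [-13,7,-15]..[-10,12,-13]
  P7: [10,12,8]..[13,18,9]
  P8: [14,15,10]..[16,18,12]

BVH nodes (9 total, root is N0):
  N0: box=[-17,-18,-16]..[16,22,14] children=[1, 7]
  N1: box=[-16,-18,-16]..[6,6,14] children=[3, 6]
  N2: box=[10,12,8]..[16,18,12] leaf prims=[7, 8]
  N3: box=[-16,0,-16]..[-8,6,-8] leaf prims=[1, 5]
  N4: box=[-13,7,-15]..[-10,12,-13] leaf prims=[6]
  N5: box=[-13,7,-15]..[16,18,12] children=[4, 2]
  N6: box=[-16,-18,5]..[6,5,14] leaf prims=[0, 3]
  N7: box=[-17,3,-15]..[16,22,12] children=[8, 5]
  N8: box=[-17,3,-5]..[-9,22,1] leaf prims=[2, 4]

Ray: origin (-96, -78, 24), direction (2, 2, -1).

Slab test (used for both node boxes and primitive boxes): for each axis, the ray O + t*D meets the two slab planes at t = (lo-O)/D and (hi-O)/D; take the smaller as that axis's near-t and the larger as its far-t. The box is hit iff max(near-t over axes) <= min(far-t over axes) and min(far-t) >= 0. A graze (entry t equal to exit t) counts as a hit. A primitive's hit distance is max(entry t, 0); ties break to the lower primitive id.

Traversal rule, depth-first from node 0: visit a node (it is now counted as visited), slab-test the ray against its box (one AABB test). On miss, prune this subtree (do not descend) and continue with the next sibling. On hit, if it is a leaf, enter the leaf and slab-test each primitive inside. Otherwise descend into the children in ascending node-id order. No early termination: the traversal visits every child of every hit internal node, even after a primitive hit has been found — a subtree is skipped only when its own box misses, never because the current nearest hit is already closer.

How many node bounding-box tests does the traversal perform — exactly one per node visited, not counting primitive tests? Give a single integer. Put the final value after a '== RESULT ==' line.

Traverse from the root:
N0 x:[79/2,56] y:[30,50] z:[10,40] -> hit [79/2,40], descend [1, 7]
  N1 x:[40,51] y:[30,42] z:[10,40] -> hit [40,40], descend [3, 6]
    N3 x:[40,44] y:[39,42] z:[32,40] -> hit [40,40] leaf, test {P1(miss), P5@t=40}
    N6 x:[40,51] y:[30,83/2] z:[10,19] -> miss, prune
  N7 x:[79/2,56] y:[81/2,50] z:[12,39] -> miss, prune

order=[0, 1, 3, 6, 7]  |boxes|=5  |leaves|=1  hit=P5

== RESULT ==
5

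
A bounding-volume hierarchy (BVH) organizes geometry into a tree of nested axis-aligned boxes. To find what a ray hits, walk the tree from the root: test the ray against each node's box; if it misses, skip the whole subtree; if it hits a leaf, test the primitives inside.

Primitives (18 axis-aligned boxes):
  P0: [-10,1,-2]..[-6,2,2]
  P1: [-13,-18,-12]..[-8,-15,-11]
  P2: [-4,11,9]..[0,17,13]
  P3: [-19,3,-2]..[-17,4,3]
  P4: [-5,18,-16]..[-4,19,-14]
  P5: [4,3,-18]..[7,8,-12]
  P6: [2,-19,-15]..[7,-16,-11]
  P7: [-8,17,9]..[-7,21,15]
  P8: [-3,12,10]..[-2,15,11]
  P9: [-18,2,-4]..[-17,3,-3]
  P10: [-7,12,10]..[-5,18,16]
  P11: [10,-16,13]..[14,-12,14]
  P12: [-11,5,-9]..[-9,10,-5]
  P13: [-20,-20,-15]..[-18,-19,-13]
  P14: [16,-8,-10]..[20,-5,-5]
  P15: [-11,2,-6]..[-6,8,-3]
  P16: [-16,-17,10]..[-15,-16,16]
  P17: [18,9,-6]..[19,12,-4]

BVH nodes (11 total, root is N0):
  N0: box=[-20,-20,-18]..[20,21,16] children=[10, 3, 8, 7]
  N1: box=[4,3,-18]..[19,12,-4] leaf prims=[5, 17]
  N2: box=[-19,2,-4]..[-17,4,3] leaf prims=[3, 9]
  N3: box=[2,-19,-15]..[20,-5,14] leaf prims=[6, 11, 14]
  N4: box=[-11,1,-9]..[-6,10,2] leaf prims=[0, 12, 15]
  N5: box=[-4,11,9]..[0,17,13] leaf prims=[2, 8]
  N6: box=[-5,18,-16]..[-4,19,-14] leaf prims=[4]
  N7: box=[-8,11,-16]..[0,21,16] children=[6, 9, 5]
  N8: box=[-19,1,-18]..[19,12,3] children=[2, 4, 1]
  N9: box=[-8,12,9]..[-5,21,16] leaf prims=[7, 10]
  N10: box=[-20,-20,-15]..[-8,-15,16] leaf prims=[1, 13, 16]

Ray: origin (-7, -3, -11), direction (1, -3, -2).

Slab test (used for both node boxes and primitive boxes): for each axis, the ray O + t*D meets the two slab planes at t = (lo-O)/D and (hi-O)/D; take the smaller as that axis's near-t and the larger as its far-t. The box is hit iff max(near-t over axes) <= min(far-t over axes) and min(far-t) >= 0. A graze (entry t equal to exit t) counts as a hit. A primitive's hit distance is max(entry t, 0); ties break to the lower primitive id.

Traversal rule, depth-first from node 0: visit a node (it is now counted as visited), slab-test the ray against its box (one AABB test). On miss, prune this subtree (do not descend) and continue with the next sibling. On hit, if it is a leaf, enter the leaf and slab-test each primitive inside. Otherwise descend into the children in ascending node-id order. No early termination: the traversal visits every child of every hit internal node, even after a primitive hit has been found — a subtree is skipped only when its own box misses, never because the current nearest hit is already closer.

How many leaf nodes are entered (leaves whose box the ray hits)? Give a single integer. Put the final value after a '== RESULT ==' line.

Trace the traversal:
N0 x:[-13,27] y:[-8,17/3] z:[-27/2,7/2] -> hit [-8,7/2], descend [3, 7, 8, 10]
  N3 x:[9,27] y:[2/3,16/3] z:[-25/2,2] -> miss, prune
  N7 x:[-1,7] y:[-8,-14/3] z:[-27/2,5/2] -> miss, prune
  N8 x:[-12,26] y:[-5,-4/3] z:[-7,7/2] -> miss, prune
  N10 x:[-13,-1] y:[4,17/3] z:[-27/2,2] -> miss, prune

5 AABB tests over nodes [0, 3, 7, 8, 10]; 0 leaves entered; closest miss.

== RESULT ==
0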